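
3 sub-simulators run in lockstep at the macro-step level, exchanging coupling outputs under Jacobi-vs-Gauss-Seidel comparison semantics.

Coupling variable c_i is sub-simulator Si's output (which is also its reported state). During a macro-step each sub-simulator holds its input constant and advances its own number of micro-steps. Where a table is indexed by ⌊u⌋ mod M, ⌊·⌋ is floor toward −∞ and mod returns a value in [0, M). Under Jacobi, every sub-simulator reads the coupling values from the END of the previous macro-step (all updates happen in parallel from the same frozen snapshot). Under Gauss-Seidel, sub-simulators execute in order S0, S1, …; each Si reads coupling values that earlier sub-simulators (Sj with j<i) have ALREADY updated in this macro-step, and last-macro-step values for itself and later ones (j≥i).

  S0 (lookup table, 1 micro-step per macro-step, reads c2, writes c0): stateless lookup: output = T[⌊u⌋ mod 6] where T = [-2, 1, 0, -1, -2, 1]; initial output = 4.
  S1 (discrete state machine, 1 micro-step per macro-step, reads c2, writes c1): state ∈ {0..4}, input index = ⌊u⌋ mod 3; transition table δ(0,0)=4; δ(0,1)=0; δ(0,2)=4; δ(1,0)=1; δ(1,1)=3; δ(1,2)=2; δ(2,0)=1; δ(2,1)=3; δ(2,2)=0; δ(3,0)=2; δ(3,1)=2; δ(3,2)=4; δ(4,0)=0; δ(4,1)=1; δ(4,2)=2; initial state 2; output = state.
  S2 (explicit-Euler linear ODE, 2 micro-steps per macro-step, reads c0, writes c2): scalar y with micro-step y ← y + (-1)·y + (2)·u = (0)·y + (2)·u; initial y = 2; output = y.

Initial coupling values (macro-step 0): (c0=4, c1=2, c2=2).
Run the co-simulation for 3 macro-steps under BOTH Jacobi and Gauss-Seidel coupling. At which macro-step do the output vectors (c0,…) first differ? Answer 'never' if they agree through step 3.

first divergence at macro-step: 1

[Jacobi] macro 1: S0 reads c2=2 → after 1×micro: 0; S1 reads c2=2 → after 1×micro: 0; S2 reads c0=4 → after 2×micro: 8 ⇒ (c0=0, c1=0, c2=8)
[Jacobi] macro 2: S0 reads c2=8 → after 1×micro: 0; S1 reads c2=8 → after 1×micro: 4; S2 reads c0=0 → after 2×micro: 0 ⇒ (c0=0, c1=4, c2=0)
[Jacobi] macro 3: S0 reads c2=0 → after 1×micro: -2; S1 reads c2=0 → after 1×micro: 0; S2 reads c0=0 → after 2×micro: 0 ⇒ (c0=-2, c1=0, c2=0)
[Gauss-Seidel] macro 1: S0 reads c2=2 → after 1×micro: 0; S1 reads c2=2 → after 1×micro: 0; S2 reads c0=0 → after 2×micro: 0 ⇒ (c0=0, c1=0, c2=0)
[Gauss-Seidel] macro 2: S0 reads c2=0 → after 1×micro: -2; S1 reads c2=0 → after 1×micro: 4; S2 reads c0=-2 → after 2×micro: -4 ⇒ (c0=-2, c1=4, c2=-4)
[Gauss-Seidel] macro 3: S0 reads c2=-4 → after 1×micro: 0; S1 reads c2=-4 → after 1×micro: 2; S2 reads c0=0 → after 2×micro: 0 ⇒ (c0=0, c1=2, c2=0)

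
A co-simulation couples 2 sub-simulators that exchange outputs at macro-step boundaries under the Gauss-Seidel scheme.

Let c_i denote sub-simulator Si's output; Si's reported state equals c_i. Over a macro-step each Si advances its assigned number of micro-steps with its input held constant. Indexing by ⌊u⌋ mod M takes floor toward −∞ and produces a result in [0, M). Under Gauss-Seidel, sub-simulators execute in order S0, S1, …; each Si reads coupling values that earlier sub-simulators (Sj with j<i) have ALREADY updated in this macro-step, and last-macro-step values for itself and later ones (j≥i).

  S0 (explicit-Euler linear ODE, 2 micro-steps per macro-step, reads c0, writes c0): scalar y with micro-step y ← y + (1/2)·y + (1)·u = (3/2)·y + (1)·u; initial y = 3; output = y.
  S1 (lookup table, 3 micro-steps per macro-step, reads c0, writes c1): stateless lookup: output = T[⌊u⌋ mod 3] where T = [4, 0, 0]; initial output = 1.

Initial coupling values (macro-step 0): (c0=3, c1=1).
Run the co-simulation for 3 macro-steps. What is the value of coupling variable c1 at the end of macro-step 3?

macro 1: S0 reads c0=3 → after 2×micro: 57/4; S1 reads c0=57/4 → after 3×micro: 0 ⇒ (c0=57/4, c1=0)
macro 2: S0 reads c0=57/4 → after 2×micro: 1083/16; S1 reads c0=1083/16 → after 3×micro: 0 ⇒ (c0=1083/16, c1=0)
macro 3: S0 reads c0=1083/16 → after 2×micro: 20577/64; S1 reads c0=20577/64 → after 3×micro: 4 ⇒ (c0=20577/64, c1=4)

c1 at macro-step 3 = 4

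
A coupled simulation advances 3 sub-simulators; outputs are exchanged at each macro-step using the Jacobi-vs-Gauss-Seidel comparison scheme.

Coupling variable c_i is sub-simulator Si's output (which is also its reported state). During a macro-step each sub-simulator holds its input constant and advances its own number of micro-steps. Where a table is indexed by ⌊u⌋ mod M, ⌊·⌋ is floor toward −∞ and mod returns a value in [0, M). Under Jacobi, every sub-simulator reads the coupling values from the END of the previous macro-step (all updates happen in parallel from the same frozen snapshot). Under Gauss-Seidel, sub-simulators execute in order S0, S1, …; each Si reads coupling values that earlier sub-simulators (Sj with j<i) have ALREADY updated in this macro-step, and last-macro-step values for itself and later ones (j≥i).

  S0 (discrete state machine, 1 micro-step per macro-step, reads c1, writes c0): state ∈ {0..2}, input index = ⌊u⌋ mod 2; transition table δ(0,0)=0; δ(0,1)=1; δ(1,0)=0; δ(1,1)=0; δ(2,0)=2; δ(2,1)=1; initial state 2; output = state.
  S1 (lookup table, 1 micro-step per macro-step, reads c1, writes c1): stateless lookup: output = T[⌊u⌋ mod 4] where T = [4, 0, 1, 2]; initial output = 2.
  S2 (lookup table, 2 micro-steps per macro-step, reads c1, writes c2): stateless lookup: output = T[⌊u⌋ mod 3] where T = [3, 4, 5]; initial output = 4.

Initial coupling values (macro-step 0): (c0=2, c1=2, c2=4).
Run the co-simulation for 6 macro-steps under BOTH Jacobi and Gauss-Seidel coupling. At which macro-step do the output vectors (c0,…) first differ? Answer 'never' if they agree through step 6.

first divergence at macro-step: 1

[Jacobi] macro 1: S0 reads c1=2 → after 1×micro: 2; S1 reads c1=2 → after 1×micro: 1; S2 reads c1=2 → after 2×micro: 5 ⇒ (c0=2, c1=1, c2=5)
[Jacobi] macro 2: S0 reads c1=1 → after 1×micro: 1; S1 reads c1=1 → after 1×micro: 0; S2 reads c1=1 → after 2×micro: 4 ⇒ (c0=1, c1=0, c2=4)
[Jacobi] macro 3: S0 reads c1=0 → after 1×micro: 0; S1 reads c1=0 → after 1×micro: 4; S2 reads c1=0 → after 2×micro: 3 ⇒ (c0=0, c1=4, c2=3)
[Jacobi] macro 4: S0 reads c1=4 → after 1×micro: 0; S1 reads c1=4 → after 1×micro: 4; S2 reads c1=4 → after 2×micro: 4 ⇒ (c0=0, c1=4, c2=4)
[Jacobi] macro 5: S0 reads c1=4 → after 1×micro: 0; S1 reads c1=4 → after 1×micro: 4; S2 reads c1=4 → after 2×micro: 4 ⇒ (c0=0, c1=4, c2=4)
[Jacobi] macro 6: S0 reads c1=4 → after 1×micro: 0; S1 reads c1=4 → after 1×micro: 4; S2 reads c1=4 → after 2×micro: 4 ⇒ (c0=0, c1=4, c2=4)
[Gauss-Seidel] macro 1: S0 reads c1=2 → after 1×micro: 2; S1 reads c1=2 → after 1×micro: 1; S2 reads c1=1 → after 2×micro: 4 ⇒ (c0=2, c1=1, c2=4)
[Gauss-Seidel] macro 2: S0 reads c1=1 → after 1×micro: 1; S1 reads c1=1 → after 1×micro: 0; S2 reads c1=0 → after 2×micro: 3 ⇒ (c0=1, c1=0, c2=3)
[Gauss-Seidel] macro 3: S0 reads c1=0 → after 1×micro: 0; S1 reads c1=0 → after 1×micro: 4; S2 reads c1=4 → after 2×micro: 4 ⇒ (c0=0, c1=4, c2=4)
[Gauss-Seidel] macro 4: S0 reads c1=4 → after 1×micro: 0; S1 reads c1=4 → after 1×micro: 4; S2 reads c1=4 → after 2×micro: 4 ⇒ (c0=0, c1=4, c2=4)
[Gauss-Seidel] macro 5: S0 reads c1=4 → after 1×micro: 0; S1 reads c1=4 → after 1×micro: 4; S2 reads c1=4 → after 2×micro: 4 ⇒ (c0=0, c1=4, c2=4)
[Gauss-Seidel] macro 6: S0 reads c1=4 → after 1×micro: 0; S1 reads c1=4 → after 1×micro: 4; S2 reads c1=4 → after 2×micro: 4 ⇒ (c0=0, c1=4, c2=4)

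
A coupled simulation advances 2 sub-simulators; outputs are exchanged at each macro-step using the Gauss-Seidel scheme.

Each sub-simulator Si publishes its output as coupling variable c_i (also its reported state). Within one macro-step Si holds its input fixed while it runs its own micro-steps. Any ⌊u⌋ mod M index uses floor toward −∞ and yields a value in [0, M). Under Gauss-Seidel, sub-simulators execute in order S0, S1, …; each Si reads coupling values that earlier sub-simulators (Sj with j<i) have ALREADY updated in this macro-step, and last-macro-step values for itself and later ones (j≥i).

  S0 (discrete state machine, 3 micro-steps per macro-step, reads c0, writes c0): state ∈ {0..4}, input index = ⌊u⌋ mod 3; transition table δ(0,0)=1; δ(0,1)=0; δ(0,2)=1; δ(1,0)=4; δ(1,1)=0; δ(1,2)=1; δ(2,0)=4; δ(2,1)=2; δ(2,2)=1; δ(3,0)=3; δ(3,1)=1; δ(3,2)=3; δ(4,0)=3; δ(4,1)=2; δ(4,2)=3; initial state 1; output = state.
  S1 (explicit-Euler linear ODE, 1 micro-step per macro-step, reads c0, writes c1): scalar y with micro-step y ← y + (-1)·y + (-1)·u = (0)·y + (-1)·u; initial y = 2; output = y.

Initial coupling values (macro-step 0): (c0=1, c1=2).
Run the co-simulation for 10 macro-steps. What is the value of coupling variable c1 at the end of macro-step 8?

c1 at macro-step 8 = -3

macro 1: S0 reads c0=1 → after 3×micro: 0; S1 reads c0=0 → after 1×micro: 0 ⇒ (c0=0, c1=0)
macro 2: S0 reads c0=0 → after 3×micro: 3; S1 reads c0=3 → after 1×micro: -3 ⇒ (c0=3, c1=-3)
macro 3: S0 reads c0=3 → after 3×micro: 3; S1 reads c0=3 → after 1×micro: -3 ⇒ (c0=3, c1=-3)
macro 4: S0 reads c0=3 → after 3×micro: 3; S1 reads c0=3 → after 1×micro: -3 ⇒ (c0=3, c1=-3)
macro 5: S0 reads c0=3 → after 3×micro: 3; S1 reads c0=3 → after 1×micro: -3 ⇒ (c0=3, c1=-3)
macro 6: S0 reads c0=3 → after 3×micro: 3; S1 reads c0=3 → after 1×micro: -3 ⇒ (c0=3, c1=-3)
macro 7: S0 reads c0=3 → after 3×micro: 3; S1 reads c0=3 → after 1×micro: -3 ⇒ (c0=3, c1=-3)
macro 8: S0 reads c0=3 → after 3×micro: 3; S1 reads c0=3 → after 1×micro: -3 ⇒ (c0=3, c1=-3)
macro 9: S0 reads c0=3 → after 3×micro: 3; S1 reads c0=3 → after 1×micro: -3 ⇒ (c0=3, c1=-3)
macro 10: S0 reads c0=3 → after 3×micro: 3; S1 reads c0=3 → after 1×micro: -3 ⇒ (c0=3, c1=-3)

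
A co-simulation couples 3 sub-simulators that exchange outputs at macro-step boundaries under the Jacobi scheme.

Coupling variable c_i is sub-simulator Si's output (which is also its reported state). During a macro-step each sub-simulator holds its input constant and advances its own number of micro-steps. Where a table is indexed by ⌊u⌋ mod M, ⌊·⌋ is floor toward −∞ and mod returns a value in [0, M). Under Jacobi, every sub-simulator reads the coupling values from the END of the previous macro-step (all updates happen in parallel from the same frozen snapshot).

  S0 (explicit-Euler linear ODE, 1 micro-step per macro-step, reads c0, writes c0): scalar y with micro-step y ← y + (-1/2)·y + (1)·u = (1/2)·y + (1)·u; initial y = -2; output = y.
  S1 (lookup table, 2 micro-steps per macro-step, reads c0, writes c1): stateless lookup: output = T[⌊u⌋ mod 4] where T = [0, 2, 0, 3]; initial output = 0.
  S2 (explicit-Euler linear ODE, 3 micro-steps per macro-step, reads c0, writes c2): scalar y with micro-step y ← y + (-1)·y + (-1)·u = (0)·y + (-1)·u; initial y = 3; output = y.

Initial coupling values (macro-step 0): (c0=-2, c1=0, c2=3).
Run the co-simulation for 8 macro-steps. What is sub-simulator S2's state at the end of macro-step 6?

S2 state at macro-step 6 = 243/16

macro 1: S0 reads c0=-2 → after 1×micro: -3; S1 reads c0=-2 → after 2×micro: 0; S2 reads c0=-2 → after 3×micro: 2 ⇒ (c0=-3, c1=0, c2=2)
macro 2: S0 reads c0=-3 → after 1×micro: -9/2; S1 reads c0=-3 → after 2×micro: 2; S2 reads c0=-3 → after 3×micro: 3 ⇒ (c0=-9/2, c1=2, c2=3)
macro 3: S0 reads c0=-9/2 → after 1×micro: -27/4; S1 reads c0=-9/2 → after 2×micro: 3; S2 reads c0=-9/2 → after 3×micro: 9/2 ⇒ (c0=-27/4, c1=3, c2=9/2)
macro 4: S0 reads c0=-27/4 → after 1×micro: -81/8; S1 reads c0=-27/4 → after 2×micro: 2; S2 reads c0=-27/4 → after 3×micro: 27/4 ⇒ (c0=-81/8, c1=2, c2=27/4)
macro 5: S0 reads c0=-81/8 → after 1×micro: -243/16; S1 reads c0=-81/8 → after 2×micro: 2; S2 reads c0=-81/8 → after 3×micro: 81/8 ⇒ (c0=-243/16, c1=2, c2=81/8)
macro 6: S0 reads c0=-243/16 → after 1×micro: -729/32; S1 reads c0=-243/16 → after 2×micro: 0; S2 reads c0=-243/16 → after 3×micro: 243/16 ⇒ (c0=-729/32, c1=0, c2=243/16)
macro 7: S0 reads c0=-729/32 → after 1×micro: -2187/64; S1 reads c0=-729/32 → after 2×micro: 2; S2 reads c0=-729/32 → after 3×micro: 729/32 ⇒ (c0=-2187/64, c1=2, c2=729/32)
macro 8: S0 reads c0=-2187/64 → after 1×micro: -6561/128; S1 reads c0=-2187/64 → after 2×micro: 2; S2 reads c0=-2187/64 → after 3×micro: 2187/64 ⇒ (c0=-6561/128, c1=2, c2=2187/64)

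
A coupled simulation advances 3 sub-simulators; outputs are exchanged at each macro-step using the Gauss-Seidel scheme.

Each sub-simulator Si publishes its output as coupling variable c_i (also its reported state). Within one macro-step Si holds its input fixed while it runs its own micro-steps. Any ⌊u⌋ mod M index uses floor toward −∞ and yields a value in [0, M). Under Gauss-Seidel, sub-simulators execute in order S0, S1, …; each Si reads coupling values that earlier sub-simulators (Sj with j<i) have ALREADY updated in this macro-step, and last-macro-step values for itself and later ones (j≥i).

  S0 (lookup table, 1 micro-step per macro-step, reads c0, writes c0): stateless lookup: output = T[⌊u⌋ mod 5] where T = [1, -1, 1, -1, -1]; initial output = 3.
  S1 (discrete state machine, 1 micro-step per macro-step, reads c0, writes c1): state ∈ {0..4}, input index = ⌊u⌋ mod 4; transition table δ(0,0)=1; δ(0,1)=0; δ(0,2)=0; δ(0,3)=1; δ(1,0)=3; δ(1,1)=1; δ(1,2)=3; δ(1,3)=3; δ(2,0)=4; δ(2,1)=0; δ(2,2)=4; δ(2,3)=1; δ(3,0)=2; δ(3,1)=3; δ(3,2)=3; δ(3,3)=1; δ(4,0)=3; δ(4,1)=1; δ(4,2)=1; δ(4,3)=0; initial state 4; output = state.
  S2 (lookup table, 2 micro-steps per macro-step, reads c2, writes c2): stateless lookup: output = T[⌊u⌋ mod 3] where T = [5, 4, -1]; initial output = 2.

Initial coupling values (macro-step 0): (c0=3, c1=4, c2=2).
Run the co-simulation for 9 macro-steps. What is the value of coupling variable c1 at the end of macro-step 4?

c1 at macro-step 4 = 1

macro 1: S0 reads c0=3 → after 1×micro: -1; S1 reads c0=-1 → after 1×micro: 0; S2 reads c2=2 → after 2×micro: -1 ⇒ (c0=-1, c1=0, c2=-1)
macro 2: S0 reads c0=-1 → after 1×micro: -1; S1 reads c0=-1 → after 1×micro: 1; S2 reads c2=-1 → after 2×micro: -1 ⇒ (c0=-1, c1=1, c2=-1)
macro 3: S0 reads c0=-1 → after 1×micro: -1; S1 reads c0=-1 → after 1×micro: 3; S2 reads c2=-1 → after 2×micro: -1 ⇒ (c0=-1, c1=3, c2=-1)
macro 4: S0 reads c0=-1 → after 1×micro: -1; S1 reads c0=-1 → after 1×micro: 1; S2 reads c2=-1 → after 2×micro: -1 ⇒ (c0=-1, c1=1, c2=-1)
macro 5: S0 reads c0=-1 → after 1×micro: -1; S1 reads c0=-1 → after 1×micro: 3; S2 reads c2=-1 → after 2×micro: -1 ⇒ (c0=-1, c1=3, c2=-1)
macro 6: S0 reads c0=-1 → after 1×micro: -1; S1 reads c0=-1 → after 1×micro: 1; S2 reads c2=-1 → after 2×micro: -1 ⇒ (c0=-1, c1=1, c2=-1)
macro 7: S0 reads c0=-1 → after 1×micro: -1; S1 reads c0=-1 → after 1×micro: 3; S2 reads c2=-1 → after 2×micro: -1 ⇒ (c0=-1, c1=3, c2=-1)
macro 8: S0 reads c0=-1 → after 1×micro: -1; S1 reads c0=-1 → after 1×micro: 1; S2 reads c2=-1 → after 2×micro: -1 ⇒ (c0=-1, c1=1, c2=-1)
macro 9: S0 reads c0=-1 → after 1×micro: -1; S1 reads c0=-1 → after 1×micro: 3; S2 reads c2=-1 → after 2×micro: -1 ⇒ (c0=-1, c1=3, c2=-1)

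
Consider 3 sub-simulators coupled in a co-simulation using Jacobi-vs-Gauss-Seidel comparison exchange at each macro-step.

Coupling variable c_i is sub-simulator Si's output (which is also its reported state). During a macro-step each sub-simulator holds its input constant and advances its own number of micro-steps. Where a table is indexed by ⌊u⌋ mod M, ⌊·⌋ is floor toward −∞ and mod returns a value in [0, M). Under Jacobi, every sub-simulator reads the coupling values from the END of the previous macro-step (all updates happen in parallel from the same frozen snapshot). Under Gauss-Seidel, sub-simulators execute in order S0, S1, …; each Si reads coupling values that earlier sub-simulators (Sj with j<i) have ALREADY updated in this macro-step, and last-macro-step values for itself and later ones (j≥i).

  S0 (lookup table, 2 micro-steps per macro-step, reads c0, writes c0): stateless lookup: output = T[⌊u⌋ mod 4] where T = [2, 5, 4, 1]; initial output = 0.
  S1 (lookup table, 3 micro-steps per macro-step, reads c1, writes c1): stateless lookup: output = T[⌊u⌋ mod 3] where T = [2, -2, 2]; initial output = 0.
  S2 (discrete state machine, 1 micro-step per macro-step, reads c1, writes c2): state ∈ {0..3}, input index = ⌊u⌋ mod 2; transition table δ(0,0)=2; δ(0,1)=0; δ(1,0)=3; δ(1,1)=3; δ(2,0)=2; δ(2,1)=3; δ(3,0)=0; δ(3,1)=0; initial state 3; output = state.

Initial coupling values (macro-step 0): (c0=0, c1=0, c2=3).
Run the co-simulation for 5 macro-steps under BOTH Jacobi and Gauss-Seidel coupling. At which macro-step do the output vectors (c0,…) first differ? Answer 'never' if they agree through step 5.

[Jacobi] macro 1: S0 reads c0=0 → after 2×micro: 2; S1 reads c1=0 → after 3×micro: 2; S2 reads c1=0 → after 1×micro: 0 ⇒ (c0=2, c1=2, c2=0)
[Jacobi] macro 2: S0 reads c0=2 → after 2×micro: 4; S1 reads c1=2 → after 3×micro: 2; S2 reads c1=2 → after 1×micro: 2 ⇒ (c0=4, c1=2, c2=2)
[Jacobi] macro 3: S0 reads c0=4 → after 2×micro: 2; S1 reads c1=2 → after 3×micro: 2; S2 reads c1=2 → after 1×micro: 2 ⇒ (c0=2, c1=2, c2=2)
[Jacobi] macro 4: S0 reads c0=2 → after 2×micro: 4; S1 reads c1=2 → after 3×micro: 2; S2 reads c1=2 → after 1×micro: 2 ⇒ (c0=4, c1=2, c2=2)
[Jacobi] macro 5: S0 reads c0=4 → after 2×micro: 2; S1 reads c1=2 → after 3×micro: 2; S2 reads c1=2 → after 1×micro: 2 ⇒ (c0=2, c1=2, c2=2)
[Gauss-Seidel] macro 1: S0 reads c0=0 → after 2×micro: 2; S1 reads c1=0 → after 3×micro: 2; S2 reads c1=2 → after 1×micro: 0 ⇒ (c0=2, c1=2, c2=0)
[Gauss-Seidel] macro 2: S0 reads c0=2 → after 2×micro: 4; S1 reads c1=2 → after 3×micro: 2; S2 reads c1=2 → after 1×micro: 2 ⇒ (c0=4, c1=2, c2=2)
[Gauss-Seidel] macro 3: S0 reads c0=4 → after 2×micro: 2; S1 reads c1=2 → after 3×micro: 2; S2 reads c1=2 → after 1×micro: 2 ⇒ (c0=2, c1=2, c2=2)
[Gauss-Seidel] macro 4: S0 reads c0=2 → after 2×micro: 4; S1 reads c1=2 → after 3×micro: 2; S2 reads c1=2 → after 1×micro: 2 ⇒ (c0=4, c1=2, c2=2)
[Gauss-Seidel] macro 5: S0 reads c0=4 → after 2×micro: 2; S1 reads c1=2 → after 3×micro: 2; S2 reads c1=2 → after 1×micro: 2 ⇒ (c0=2, c1=2, c2=2)

first divergence at macro-step: never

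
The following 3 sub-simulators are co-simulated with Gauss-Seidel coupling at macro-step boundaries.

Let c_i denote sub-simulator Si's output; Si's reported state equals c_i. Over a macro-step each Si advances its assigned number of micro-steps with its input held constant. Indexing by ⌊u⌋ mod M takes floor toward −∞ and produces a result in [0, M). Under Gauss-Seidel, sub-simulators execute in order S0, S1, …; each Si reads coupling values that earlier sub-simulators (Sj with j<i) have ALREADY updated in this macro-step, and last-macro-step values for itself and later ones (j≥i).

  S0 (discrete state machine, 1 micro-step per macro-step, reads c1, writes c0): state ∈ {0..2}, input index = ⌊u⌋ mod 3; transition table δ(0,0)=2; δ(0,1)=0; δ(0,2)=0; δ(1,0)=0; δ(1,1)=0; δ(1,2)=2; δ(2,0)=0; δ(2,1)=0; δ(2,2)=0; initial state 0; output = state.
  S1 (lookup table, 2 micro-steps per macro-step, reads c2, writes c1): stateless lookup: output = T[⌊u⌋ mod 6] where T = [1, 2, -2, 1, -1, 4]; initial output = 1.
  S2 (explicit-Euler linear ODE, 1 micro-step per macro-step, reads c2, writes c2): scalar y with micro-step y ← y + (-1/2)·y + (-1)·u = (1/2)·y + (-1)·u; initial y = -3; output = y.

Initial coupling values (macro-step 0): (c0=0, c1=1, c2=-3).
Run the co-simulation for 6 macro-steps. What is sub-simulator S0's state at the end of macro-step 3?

macro 1: S0 reads c1=1 → after 1×micro: 0; S1 reads c2=-3 → after 2×micro: 1; S2 reads c2=-3 → after 1×micro: 3/2 ⇒ (c0=0, c1=1, c2=3/2)
macro 2: S0 reads c1=1 → after 1×micro: 0; S1 reads c2=3/2 → after 2×micro: 2; S2 reads c2=3/2 → after 1×micro: -3/4 ⇒ (c0=0, c1=2, c2=-3/4)
macro 3: S0 reads c1=2 → after 1×micro: 0; S1 reads c2=-3/4 → after 2×micro: 4; S2 reads c2=-3/4 → after 1×micro: 3/8 ⇒ (c0=0, c1=4, c2=3/8)
macro 4: S0 reads c1=4 → after 1×micro: 0; S1 reads c2=3/8 → after 2×micro: 1; S2 reads c2=3/8 → after 1×micro: -3/16 ⇒ (c0=0, c1=1, c2=-3/16)
macro 5: S0 reads c1=1 → after 1×micro: 0; S1 reads c2=-3/16 → after 2×micro: 4; S2 reads c2=-3/16 → after 1×micro: 3/32 ⇒ (c0=0, c1=4, c2=3/32)
macro 6: S0 reads c1=4 → after 1×micro: 0; S1 reads c2=3/32 → after 2×micro: 1; S2 reads c2=3/32 → after 1×micro: -3/64 ⇒ (c0=0, c1=1, c2=-3/64)

S0 state at macro-step 3 = 0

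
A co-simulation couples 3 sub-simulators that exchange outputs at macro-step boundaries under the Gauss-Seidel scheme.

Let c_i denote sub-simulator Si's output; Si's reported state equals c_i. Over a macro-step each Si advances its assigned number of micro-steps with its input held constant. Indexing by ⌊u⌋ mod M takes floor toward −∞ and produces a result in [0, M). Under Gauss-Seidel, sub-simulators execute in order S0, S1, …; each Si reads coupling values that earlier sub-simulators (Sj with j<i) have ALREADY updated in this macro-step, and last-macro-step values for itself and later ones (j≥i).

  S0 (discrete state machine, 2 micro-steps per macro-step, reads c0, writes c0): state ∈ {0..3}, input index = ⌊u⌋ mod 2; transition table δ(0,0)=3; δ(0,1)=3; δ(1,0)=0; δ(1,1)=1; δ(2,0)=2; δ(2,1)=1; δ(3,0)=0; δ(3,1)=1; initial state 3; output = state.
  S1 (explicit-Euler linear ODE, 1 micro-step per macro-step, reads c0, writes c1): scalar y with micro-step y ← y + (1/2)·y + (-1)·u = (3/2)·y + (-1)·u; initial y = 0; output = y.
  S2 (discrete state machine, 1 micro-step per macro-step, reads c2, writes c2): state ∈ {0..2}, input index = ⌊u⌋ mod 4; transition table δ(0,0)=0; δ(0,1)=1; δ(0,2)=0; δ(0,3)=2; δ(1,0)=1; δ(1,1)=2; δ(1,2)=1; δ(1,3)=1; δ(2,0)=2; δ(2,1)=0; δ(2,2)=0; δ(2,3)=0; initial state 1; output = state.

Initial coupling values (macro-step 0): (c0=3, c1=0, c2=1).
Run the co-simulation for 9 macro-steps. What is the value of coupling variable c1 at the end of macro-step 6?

macro 1: S0 reads c0=3 → after 2×micro: 1; S1 reads c0=1 → after 1×micro: -1; S2 reads c2=1 → after 1×micro: 2 ⇒ (c0=1, c1=-1, c2=2)
macro 2: S0 reads c0=1 → after 2×micro: 1; S1 reads c0=1 → after 1×micro: -5/2; S2 reads c2=2 → after 1×micro: 0 ⇒ (c0=1, c1=-5/2, c2=0)
macro 3: S0 reads c0=1 → after 2×micro: 1; S1 reads c0=1 → after 1×micro: -19/4; S2 reads c2=0 → after 1×micro: 0 ⇒ (c0=1, c1=-19/4, c2=0)
macro 4: S0 reads c0=1 → after 2×micro: 1; S1 reads c0=1 → after 1×micro: -65/8; S2 reads c2=0 → after 1×micro: 0 ⇒ (c0=1, c1=-65/8, c2=0)
macro 5: S0 reads c0=1 → after 2×micro: 1; S1 reads c0=1 → after 1×micro: -211/16; S2 reads c2=0 → after 1×micro: 0 ⇒ (c0=1, c1=-211/16, c2=0)
macro 6: S0 reads c0=1 → after 2×micro: 1; S1 reads c0=1 → after 1×micro: -665/32; S2 reads c2=0 → after 1×micro: 0 ⇒ (c0=1, c1=-665/32, c2=0)
macro 7: S0 reads c0=1 → after 2×micro: 1; S1 reads c0=1 → after 1×micro: -2059/64; S2 reads c2=0 → after 1×micro: 0 ⇒ (c0=1, c1=-2059/64, c2=0)
macro 8: S0 reads c0=1 → after 2×micro: 1; S1 reads c0=1 → after 1×micro: -6305/128; S2 reads c2=0 → after 1×micro: 0 ⇒ (c0=1, c1=-6305/128, c2=0)
macro 9: S0 reads c0=1 → after 2×micro: 1; S1 reads c0=1 → after 1×micro: -19171/256; S2 reads c2=0 → after 1×micro: 0 ⇒ (c0=1, c1=-19171/256, c2=0)

c1 at macro-step 6 = -665/32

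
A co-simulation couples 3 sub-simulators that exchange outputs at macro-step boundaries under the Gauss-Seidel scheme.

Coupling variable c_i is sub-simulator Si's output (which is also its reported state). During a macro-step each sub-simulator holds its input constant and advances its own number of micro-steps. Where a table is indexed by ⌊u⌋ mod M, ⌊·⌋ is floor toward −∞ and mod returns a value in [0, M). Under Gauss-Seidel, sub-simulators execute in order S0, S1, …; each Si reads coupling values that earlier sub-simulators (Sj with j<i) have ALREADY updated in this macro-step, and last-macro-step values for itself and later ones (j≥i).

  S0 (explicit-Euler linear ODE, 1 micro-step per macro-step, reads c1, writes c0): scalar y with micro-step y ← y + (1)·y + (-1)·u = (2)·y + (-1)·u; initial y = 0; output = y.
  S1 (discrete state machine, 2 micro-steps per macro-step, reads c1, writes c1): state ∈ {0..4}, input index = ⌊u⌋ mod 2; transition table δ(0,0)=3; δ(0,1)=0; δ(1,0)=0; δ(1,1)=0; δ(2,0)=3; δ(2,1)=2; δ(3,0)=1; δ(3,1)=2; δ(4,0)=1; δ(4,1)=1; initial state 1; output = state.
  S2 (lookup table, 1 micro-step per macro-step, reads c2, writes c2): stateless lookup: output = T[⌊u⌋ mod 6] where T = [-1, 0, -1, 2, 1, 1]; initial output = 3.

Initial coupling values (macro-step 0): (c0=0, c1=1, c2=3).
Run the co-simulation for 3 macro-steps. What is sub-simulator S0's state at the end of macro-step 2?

S0 state at macro-step 2 = -2

macro 1: S0 reads c1=1 → after 1×micro: -1; S1 reads c1=1 → after 2×micro: 0; S2 reads c2=3 → after 1×micro: 2 ⇒ (c0=-1, c1=0, c2=2)
macro 2: S0 reads c1=0 → after 1×micro: -2; S1 reads c1=0 → after 2×micro: 1; S2 reads c2=2 → after 1×micro: -1 ⇒ (c0=-2, c1=1, c2=-1)
macro 3: S0 reads c1=1 → after 1×micro: -5; S1 reads c1=1 → after 2×micro: 0; S2 reads c2=-1 → after 1×micro: 1 ⇒ (c0=-5, c1=0, c2=1)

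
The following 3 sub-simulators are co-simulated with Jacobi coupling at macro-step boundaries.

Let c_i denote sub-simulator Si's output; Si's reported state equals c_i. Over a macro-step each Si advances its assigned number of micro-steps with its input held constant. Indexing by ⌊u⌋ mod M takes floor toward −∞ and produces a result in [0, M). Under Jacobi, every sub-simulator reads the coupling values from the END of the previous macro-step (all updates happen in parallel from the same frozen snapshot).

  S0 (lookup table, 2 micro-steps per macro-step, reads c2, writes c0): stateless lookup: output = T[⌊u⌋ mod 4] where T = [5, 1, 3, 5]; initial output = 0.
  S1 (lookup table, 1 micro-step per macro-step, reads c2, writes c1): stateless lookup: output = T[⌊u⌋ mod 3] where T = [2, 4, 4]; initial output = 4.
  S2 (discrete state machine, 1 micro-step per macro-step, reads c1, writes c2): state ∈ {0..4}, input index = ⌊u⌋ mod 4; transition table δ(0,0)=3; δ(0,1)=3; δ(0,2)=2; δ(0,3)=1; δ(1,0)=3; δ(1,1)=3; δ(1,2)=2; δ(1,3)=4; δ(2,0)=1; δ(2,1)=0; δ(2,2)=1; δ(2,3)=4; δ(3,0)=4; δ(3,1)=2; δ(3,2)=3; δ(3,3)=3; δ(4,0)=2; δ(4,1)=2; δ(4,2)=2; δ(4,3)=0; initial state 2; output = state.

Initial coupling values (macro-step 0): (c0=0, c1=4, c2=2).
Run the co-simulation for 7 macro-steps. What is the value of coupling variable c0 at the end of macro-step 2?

c0 at macro-step 2 = 1

macro 1: S0 reads c2=2 → after 2×micro: 3; S1 reads c2=2 → after 1×micro: 4; S2 reads c1=4 → after 1×micro: 1 ⇒ (c0=3, c1=4, c2=1)
macro 2: S0 reads c2=1 → after 2×micro: 1; S1 reads c2=1 → after 1×micro: 4; S2 reads c1=4 → after 1×micro: 3 ⇒ (c0=1, c1=4, c2=3)
macro 3: S0 reads c2=3 → after 2×micro: 5; S1 reads c2=3 → after 1×micro: 2; S2 reads c1=4 → after 1×micro: 4 ⇒ (c0=5, c1=2, c2=4)
macro 4: S0 reads c2=4 → after 2×micro: 5; S1 reads c2=4 → after 1×micro: 4; S2 reads c1=2 → after 1×micro: 2 ⇒ (c0=5, c1=4, c2=2)
macro 5: S0 reads c2=2 → after 2×micro: 3; S1 reads c2=2 → after 1×micro: 4; S2 reads c1=4 → after 1×micro: 1 ⇒ (c0=3, c1=4, c2=1)
macro 6: S0 reads c2=1 → after 2×micro: 1; S1 reads c2=1 → after 1×micro: 4; S2 reads c1=4 → after 1×micro: 3 ⇒ (c0=1, c1=4, c2=3)
macro 7: S0 reads c2=3 → after 2×micro: 5; S1 reads c2=3 → after 1×micro: 2; S2 reads c1=4 → after 1×micro: 4 ⇒ (c0=5, c1=2, c2=4)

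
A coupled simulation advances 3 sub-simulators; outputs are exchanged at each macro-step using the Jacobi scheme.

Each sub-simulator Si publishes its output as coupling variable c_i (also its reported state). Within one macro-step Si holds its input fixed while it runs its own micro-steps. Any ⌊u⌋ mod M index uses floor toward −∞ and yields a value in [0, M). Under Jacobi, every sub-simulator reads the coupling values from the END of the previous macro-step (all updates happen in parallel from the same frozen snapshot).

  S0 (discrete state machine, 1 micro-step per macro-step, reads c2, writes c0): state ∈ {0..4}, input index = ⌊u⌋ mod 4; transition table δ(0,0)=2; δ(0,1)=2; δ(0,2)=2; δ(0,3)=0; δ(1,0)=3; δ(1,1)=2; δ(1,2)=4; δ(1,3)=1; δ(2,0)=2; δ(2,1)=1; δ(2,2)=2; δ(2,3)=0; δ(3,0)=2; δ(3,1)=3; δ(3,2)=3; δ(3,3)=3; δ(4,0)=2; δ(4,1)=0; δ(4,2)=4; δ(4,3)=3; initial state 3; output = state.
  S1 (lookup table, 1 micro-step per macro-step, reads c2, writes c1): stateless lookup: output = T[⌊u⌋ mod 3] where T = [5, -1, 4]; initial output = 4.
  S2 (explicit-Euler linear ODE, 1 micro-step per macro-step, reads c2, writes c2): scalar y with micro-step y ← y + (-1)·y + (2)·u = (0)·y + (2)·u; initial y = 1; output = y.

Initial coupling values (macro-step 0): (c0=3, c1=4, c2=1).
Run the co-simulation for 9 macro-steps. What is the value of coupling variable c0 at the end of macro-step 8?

macro 1: S0 reads c2=1 → after 1×micro: 3; S1 reads c2=1 → after 1×micro: -1; S2 reads c2=1 → after 1×micro: 2 ⇒ (c0=3, c1=-1, c2=2)
macro 2: S0 reads c2=2 → after 1×micro: 3; S1 reads c2=2 → after 1×micro: 4; S2 reads c2=2 → after 1×micro: 4 ⇒ (c0=3, c1=4, c2=4)
macro 3: S0 reads c2=4 → after 1×micro: 2; S1 reads c2=4 → after 1×micro: -1; S2 reads c2=4 → after 1×micro: 8 ⇒ (c0=2, c1=-1, c2=8)
macro 4: S0 reads c2=8 → after 1×micro: 2; S1 reads c2=8 → after 1×micro: 4; S2 reads c2=8 → after 1×micro: 16 ⇒ (c0=2, c1=4, c2=16)
macro 5: S0 reads c2=16 → after 1×micro: 2; S1 reads c2=16 → after 1×micro: -1; S2 reads c2=16 → after 1×micro: 32 ⇒ (c0=2, c1=-1, c2=32)
macro 6: S0 reads c2=32 → after 1×micro: 2; S1 reads c2=32 → after 1×micro: 4; S2 reads c2=32 → after 1×micro: 64 ⇒ (c0=2, c1=4, c2=64)
macro 7: S0 reads c2=64 → after 1×micro: 2; S1 reads c2=64 → after 1×micro: -1; S2 reads c2=64 → after 1×micro: 128 ⇒ (c0=2, c1=-1, c2=128)
macro 8: S0 reads c2=128 → after 1×micro: 2; S1 reads c2=128 → after 1×micro: 4; S2 reads c2=128 → after 1×micro: 256 ⇒ (c0=2, c1=4, c2=256)
macro 9: S0 reads c2=256 → after 1×micro: 2; S1 reads c2=256 → after 1×micro: -1; S2 reads c2=256 → after 1×micro: 512 ⇒ (c0=2, c1=-1, c2=512)

c0 at macro-step 8 = 2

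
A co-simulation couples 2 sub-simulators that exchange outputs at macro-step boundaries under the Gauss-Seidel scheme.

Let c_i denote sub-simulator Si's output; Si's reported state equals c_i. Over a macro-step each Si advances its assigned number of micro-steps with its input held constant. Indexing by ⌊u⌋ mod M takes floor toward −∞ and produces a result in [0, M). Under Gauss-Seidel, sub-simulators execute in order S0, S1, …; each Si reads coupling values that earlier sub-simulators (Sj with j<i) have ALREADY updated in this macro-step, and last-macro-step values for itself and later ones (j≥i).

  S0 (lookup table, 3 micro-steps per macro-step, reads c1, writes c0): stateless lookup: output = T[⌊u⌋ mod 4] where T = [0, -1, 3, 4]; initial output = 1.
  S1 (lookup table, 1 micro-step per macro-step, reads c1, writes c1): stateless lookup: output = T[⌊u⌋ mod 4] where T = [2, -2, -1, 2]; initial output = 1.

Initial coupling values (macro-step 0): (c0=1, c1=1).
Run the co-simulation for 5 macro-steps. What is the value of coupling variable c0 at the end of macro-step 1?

macro 1: S0 reads c1=1 → after 3×micro: -1; S1 reads c1=1 → after 1×micro: -2 ⇒ (c0=-1, c1=-2)
macro 2: S0 reads c1=-2 → after 3×micro: 3; S1 reads c1=-2 → after 1×micro: -1 ⇒ (c0=3, c1=-1)
macro 3: S0 reads c1=-1 → after 3×micro: 4; S1 reads c1=-1 → after 1×micro: 2 ⇒ (c0=4, c1=2)
macro 4: S0 reads c1=2 → after 3×micro: 3; S1 reads c1=2 → after 1×micro: -1 ⇒ (c0=3, c1=-1)
macro 5: S0 reads c1=-1 → after 3×micro: 4; S1 reads c1=-1 → after 1×micro: 2 ⇒ (c0=4, c1=2)

c0 at macro-step 1 = -1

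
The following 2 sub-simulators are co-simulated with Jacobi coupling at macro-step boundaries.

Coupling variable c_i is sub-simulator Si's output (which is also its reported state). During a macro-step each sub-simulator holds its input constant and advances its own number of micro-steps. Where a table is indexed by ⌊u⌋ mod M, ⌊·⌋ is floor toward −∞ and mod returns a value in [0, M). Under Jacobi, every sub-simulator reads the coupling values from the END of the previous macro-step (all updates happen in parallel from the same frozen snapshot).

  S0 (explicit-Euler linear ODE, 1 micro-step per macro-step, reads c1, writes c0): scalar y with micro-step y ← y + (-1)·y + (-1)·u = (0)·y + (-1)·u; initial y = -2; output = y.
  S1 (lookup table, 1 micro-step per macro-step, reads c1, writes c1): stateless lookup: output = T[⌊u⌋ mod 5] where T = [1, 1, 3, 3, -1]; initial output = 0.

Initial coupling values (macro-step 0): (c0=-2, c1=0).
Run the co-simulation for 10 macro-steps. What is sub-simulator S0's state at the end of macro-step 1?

macro 1: S0 reads c1=0 → after 1×micro: 0; S1 reads c1=0 → after 1×micro: 1 ⇒ (c0=0, c1=1)
macro 2: S0 reads c1=1 → after 1×micro: -1; S1 reads c1=1 → after 1×micro: 1 ⇒ (c0=-1, c1=1)
macro 3: S0 reads c1=1 → after 1×micro: -1; S1 reads c1=1 → after 1×micro: 1 ⇒ (c0=-1, c1=1)
macro 4: S0 reads c1=1 → after 1×micro: -1; S1 reads c1=1 → after 1×micro: 1 ⇒ (c0=-1, c1=1)
macro 5: S0 reads c1=1 → after 1×micro: -1; S1 reads c1=1 → after 1×micro: 1 ⇒ (c0=-1, c1=1)
macro 6: S0 reads c1=1 → after 1×micro: -1; S1 reads c1=1 → after 1×micro: 1 ⇒ (c0=-1, c1=1)
macro 7: S0 reads c1=1 → after 1×micro: -1; S1 reads c1=1 → after 1×micro: 1 ⇒ (c0=-1, c1=1)
macro 8: S0 reads c1=1 → after 1×micro: -1; S1 reads c1=1 → after 1×micro: 1 ⇒ (c0=-1, c1=1)
macro 9: S0 reads c1=1 → after 1×micro: -1; S1 reads c1=1 → after 1×micro: 1 ⇒ (c0=-1, c1=1)
macro 10: S0 reads c1=1 → after 1×micro: -1; S1 reads c1=1 → after 1×micro: 1 ⇒ (c0=-1, c1=1)

S0 state at macro-step 1 = 0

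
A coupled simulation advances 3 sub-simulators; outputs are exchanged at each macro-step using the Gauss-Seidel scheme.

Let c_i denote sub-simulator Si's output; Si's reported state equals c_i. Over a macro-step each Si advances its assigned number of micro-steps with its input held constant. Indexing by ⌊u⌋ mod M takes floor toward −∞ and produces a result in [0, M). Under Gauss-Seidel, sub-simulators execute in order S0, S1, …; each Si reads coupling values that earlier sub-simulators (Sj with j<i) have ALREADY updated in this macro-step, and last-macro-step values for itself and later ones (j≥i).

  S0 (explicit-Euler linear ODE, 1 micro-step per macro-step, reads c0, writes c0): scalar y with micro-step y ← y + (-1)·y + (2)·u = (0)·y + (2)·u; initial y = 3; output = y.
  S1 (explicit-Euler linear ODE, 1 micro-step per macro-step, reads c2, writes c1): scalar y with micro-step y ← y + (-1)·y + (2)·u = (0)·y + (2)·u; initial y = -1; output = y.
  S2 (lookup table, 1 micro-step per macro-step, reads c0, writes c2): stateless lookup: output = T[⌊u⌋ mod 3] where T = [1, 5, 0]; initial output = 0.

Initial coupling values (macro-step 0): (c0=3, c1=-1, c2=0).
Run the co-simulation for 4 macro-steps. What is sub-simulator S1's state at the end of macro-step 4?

S1 state at macro-step 4 = 2

macro 1: S0 reads c0=3 → after 1×micro: 6; S1 reads c2=0 → after 1×micro: 0; S2 reads c0=6 → after 1×micro: 1 ⇒ (c0=6, c1=0, c2=1)
macro 2: S0 reads c0=6 → after 1×micro: 12; S1 reads c2=1 → after 1×micro: 2; S2 reads c0=12 → after 1×micro: 1 ⇒ (c0=12, c1=2, c2=1)
macro 3: S0 reads c0=12 → after 1×micro: 24; S1 reads c2=1 → after 1×micro: 2; S2 reads c0=24 → after 1×micro: 1 ⇒ (c0=24, c1=2, c2=1)
macro 4: S0 reads c0=24 → after 1×micro: 48; S1 reads c2=1 → after 1×micro: 2; S2 reads c0=48 → after 1×micro: 1 ⇒ (c0=48, c1=2, c2=1)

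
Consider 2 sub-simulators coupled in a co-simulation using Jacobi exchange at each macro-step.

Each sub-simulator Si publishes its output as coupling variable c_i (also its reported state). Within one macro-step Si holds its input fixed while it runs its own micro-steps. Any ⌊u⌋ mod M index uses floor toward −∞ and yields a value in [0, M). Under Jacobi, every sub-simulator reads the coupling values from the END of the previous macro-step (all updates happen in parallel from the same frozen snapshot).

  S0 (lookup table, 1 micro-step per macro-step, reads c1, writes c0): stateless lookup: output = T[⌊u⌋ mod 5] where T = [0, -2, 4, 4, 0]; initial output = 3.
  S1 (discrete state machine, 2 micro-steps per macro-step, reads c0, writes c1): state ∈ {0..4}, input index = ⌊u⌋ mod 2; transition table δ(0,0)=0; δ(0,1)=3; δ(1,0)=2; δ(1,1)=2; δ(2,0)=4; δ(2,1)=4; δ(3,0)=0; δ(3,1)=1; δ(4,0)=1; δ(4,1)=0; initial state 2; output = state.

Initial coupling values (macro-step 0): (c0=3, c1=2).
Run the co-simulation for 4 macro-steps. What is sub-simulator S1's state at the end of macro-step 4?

S1 state at macro-step 4 = 0

macro 1: S0 reads c1=2 → after 1×micro: 4; S1 reads c0=3 → after 2×micro: 0 ⇒ (c0=4, c1=0)
macro 2: S0 reads c1=0 → after 1×micro: 0; S1 reads c0=4 → after 2×micro: 0 ⇒ (c0=0, c1=0)
macro 3: S0 reads c1=0 → after 1×micro: 0; S1 reads c0=0 → after 2×micro: 0 ⇒ (c0=0, c1=0)
macro 4: S0 reads c1=0 → after 1×micro: 0; S1 reads c0=0 → after 2×micro: 0 ⇒ (c0=0, c1=0)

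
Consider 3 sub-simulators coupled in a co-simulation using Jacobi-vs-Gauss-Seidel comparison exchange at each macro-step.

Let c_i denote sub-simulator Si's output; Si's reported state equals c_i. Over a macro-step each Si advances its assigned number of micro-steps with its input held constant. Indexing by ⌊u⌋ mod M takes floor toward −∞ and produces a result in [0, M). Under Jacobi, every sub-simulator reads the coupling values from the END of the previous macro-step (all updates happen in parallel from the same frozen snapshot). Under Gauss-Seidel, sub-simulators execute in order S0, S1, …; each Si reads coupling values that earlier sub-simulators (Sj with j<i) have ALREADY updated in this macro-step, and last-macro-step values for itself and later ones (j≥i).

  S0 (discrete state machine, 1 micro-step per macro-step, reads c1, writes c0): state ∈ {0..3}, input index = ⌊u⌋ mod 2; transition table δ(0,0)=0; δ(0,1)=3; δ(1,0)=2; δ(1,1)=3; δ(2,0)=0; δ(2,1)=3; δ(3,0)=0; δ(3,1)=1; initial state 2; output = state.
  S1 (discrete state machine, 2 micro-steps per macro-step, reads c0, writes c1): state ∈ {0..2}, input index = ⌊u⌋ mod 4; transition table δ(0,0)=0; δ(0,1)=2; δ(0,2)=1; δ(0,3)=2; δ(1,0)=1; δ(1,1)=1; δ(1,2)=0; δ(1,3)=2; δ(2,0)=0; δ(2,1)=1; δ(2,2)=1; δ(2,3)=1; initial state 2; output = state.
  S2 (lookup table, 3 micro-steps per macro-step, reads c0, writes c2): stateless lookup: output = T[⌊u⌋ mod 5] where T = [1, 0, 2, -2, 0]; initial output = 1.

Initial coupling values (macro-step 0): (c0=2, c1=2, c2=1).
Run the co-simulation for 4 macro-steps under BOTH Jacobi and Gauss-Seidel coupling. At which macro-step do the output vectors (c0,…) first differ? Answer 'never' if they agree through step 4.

first divergence at macro-step: 1

[Jacobi] macro 1: S0 reads c1=2 → after 1×micro: 0; S1 reads c0=2 → after 2×micro: 0; S2 reads c0=2 → after 3×micro: 2 ⇒ (c0=0, c1=0, c2=2)
[Jacobi] macro 2: S0 reads c1=0 → after 1×micro: 0; S1 reads c0=0 → after 2×micro: 0; S2 reads c0=0 → after 3×micro: 1 ⇒ (c0=0, c1=0, c2=1)
[Jacobi] macro 3: S0 reads c1=0 → after 1×micro: 0; S1 reads c0=0 → after 2×micro: 0; S2 reads c0=0 → after 3×micro: 1 ⇒ (c0=0, c1=0, c2=1)
[Jacobi] macro 4: S0 reads c1=0 → after 1×micro: 0; S1 reads c0=0 → after 2×micro: 0; S2 reads c0=0 → after 3×micro: 1 ⇒ (c0=0, c1=0, c2=1)
[Gauss-Seidel] macro 1: S0 reads c1=2 → after 1×micro: 0; S1 reads c0=0 → after 2×micro: 0; S2 reads c0=0 → after 3×micro: 1 ⇒ (c0=0, c1=0, c2=1)
[Gauss-Seidel] macro 2: S0 reads c1=0 → after 1×micro: 0; S1 reads c0=0 → after 2×micro: 0; S2 reads c0=0 → after 3×micro: 1 ⇒ (c0=0, c1=0, c2=1)
[Gauss-Seidel] macro 3: S0 reads c1=0 → after 1×micro: 0; S1 reads c0=0 → after 2×micro: 0; S2 reads c0=0 → after 3×micro: 1 ⇒ (c0=0, c1=0, c2=1)
[Gauss-Seidel] macro 4: S0 reads c1=0 → after 1×micro: 0; S1 reads c0=0 → after 2×micro: 0; S2 reads c0=0 → after 3×micro: 1 ⇒ (c0=0, c1=0, c2=1)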